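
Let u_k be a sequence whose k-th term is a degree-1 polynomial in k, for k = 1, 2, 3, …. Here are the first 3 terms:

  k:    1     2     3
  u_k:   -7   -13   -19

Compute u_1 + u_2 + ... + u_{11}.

1st diffs: -6, -6 (constant).
So u_k = -6k - 1.
Continuing: …, -25, -31, -37, -43, …, u_{11} = -67.
Summing k = 1..11 (11 terms) gives -407.

-407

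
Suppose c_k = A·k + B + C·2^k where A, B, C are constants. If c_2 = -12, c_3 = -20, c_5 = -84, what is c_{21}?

At k = 2, 3, 5: 2A + B + 4C = -12; 3A + B + 8C = -20; 5A + B + 32C = -84.
Subtracting the first from the second: A + 4C = -8.
Subtracting the second from the third: 2A + 24C = -64.
Solving: C = -3, A = 4, then B = -8.
Therefore c_{21} = 84 + (-8) + (-3)·2097152 = -6291380.

-6291380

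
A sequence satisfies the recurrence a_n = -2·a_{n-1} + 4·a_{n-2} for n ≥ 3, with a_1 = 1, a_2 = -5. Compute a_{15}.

Applying the relation repeatedly:
a_3 = 14; a_4 = -48; a_5 = 152; …; a_{12} = -568320; a_{13} = 1839104; a_{14} = -5951488; a_{15} = 19259392.

19259392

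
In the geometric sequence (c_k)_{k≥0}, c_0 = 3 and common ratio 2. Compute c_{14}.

c_k = 3·2^(k-0).
c_{14} = 3·2^14 = 49152.

49152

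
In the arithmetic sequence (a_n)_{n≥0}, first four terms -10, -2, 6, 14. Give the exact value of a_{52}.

Common difference d = 8.
a_n = -10 + (n - 0)·8.
a_{52} = -10 + 52·8 = 406.

406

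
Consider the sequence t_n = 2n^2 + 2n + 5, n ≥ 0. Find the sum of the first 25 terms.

10525

Over n = 0..24: Σn = 300, Σn² = 4900.
Total = (2)·4900 + (2)·300 + (5)·25 = 10525.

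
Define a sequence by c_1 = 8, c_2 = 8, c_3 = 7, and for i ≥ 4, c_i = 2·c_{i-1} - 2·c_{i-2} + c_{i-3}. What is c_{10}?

Step forward from the initial values:
c_4 = 6;  c_5 = 6;  c_6 = 7;  c_7 = 8;  c_8 = 8;  c_9 = 7;  c_{10} = 6.

6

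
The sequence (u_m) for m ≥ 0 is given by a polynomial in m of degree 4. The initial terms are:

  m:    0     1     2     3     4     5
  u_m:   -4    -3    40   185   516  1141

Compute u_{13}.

37605

1st diffs: 1, 43, 145, 331, 625.
2nd diffs: 42, 102, 186, 294.
3rd diffs: 60, 84, 108.
4th diffs: 24, 24 (constant).
Newton forward-difference form: u_m = -4 + 1·C(m,1) + 42·C(m,2) + 60·C(m,3) + 24·C(m,4).
At m = 13: m = 13, so u_{13} = -4 + 13 + 3276 + 17160 + 17160 = 37605.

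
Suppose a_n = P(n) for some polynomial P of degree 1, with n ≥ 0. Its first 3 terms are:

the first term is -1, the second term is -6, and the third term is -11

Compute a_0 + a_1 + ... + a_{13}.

1st diffs: -5, -5 (constant).
So a_n = -5n - 1.
Continuing: …, -16, -21, -26, -31, …, a_{13} = -66.
Summing n = 0..13 (14 terms) gives -469.

-469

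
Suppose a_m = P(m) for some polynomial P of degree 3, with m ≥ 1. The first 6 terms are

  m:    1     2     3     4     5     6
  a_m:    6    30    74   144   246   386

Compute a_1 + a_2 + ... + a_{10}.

1st diffs: 24, 44, 70, 102, 140.
2nd diffs: 20, 26, 32, 38.
3rd diffs: 6, 6, 6 (constant).
Newton forward-difference form: a_m = 6 + 24·C(m-1,1) + 20·C(m-1,2) + 6·C(m-1,3).
Continuing: 570, 804, 1094, 1446.
Summing m = 1..10 (10 terms) gives 4800.

4800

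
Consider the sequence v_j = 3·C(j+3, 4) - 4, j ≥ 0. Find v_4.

C(7, 4) = 35, so v_4 = 101.

101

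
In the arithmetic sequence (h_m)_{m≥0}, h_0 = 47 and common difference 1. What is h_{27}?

h_m = 47 + (m - 0)·1.
h_{27} = 47 + 27·1 = 74.

74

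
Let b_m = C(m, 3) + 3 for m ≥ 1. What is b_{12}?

223

C(12, 3) = 220, so b_{12} = 223.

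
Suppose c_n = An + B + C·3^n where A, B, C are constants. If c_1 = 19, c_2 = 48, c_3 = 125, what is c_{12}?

2125826

At n = 1, 2, 3: A + B + 3C = 19; 2A + B + 9C = 48; 3A + B + 27C = 125.
Subtracting the first from the second: A + 6C = 29.
Subtracting the second from the third: A + 18C = 77.
Solving: C = 4, A = 5, then B = 2.
Hence c_{12} = 5·12 + 2 + 4·531441 = 2125826.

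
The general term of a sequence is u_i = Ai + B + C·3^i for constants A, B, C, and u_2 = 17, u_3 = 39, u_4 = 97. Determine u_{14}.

4783025

The three given values yield: 2A + B + 9C = 17; 3A + B + 27C = 39; 4A + B + 81C = 97.
Subtracting the first from the second: A + 18C = 22.
Subtracting the second from the third: A + 54C = 58.
Solving: C = 1, A = 4, then B = 0.
Therefore u_{14} = 56 + 0 + 1·4782969 = 4783025.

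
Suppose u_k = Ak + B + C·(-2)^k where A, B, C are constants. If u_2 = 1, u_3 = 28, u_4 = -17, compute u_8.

-485

The three given values yield: 2A + B + 4C = 1; 3A + B - 8C = 28; 4A + B + 16C = -17.
Subtracting the first from the second: A - 12C = 27.
Subtracting the second from the third: A + 24C = -45.
Solving: C = -2, A = 3, then B = 3.
Hence u_8 = 3·8 + 3 + (-2)·256 = -485.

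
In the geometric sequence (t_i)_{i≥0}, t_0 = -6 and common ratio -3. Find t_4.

t_i = (-6)·(-3)^(i-0).
t_4 = (-6)·(-3)^4 = -486.

-486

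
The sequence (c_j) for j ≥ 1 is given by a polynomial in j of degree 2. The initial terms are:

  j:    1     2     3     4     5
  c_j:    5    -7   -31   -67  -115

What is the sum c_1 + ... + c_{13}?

-4303

1st diffs: -12, -24, -36, -48.
2nd diffs: -12, -12, -12 (constant).
So c_j = -6j^2 + 6j + 5.
Continuing: …, -175, -247, -331, -427, …, c_{13} = -931.
Summing j = 1..13 (13 terms) gives -4303.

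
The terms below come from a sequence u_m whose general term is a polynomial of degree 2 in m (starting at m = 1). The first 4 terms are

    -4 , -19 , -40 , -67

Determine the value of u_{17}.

-964

1st diffs: -15, -21, -27.
2nd diffs: -6, -6 (constant).
So u_m = -3m^2 - 6m + 5.
Evaluating at m = 17 gives u_{17} = -964.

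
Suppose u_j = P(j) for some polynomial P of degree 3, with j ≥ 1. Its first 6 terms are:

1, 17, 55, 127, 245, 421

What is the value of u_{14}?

5357

1st diffs: 16, 38, 72, 118, 176.
2nd diffs: 22, 34, 46, 58.
3rd diffs: 12, 12, 12 (constant).
Newton forward-difference form: u_j = 1 + 16·C(j-1,1) + 22·C(j-1,2) + 12·C(j-1,3).
At j = 14: j-1 = 13, so u_{14} = 1 + 208 + 1716 + 3432 = 5357.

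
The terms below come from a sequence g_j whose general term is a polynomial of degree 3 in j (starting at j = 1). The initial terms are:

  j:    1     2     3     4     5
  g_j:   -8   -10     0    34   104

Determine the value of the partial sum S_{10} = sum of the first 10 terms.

1st diffs: -2, 10, 34, 70.
2nd diffs: 12, 24, 36.
3rd diffs: 12, 12 (constant).
Newton forward-difference form: g_j = -8 + (-2)·C(j-1,1) + 12·C(j-1,2) + 12·C(j-1,3).
Continuing: …, 222, 400, 650, 984, …, g_{10} = 1414.
Summing j = 1..10 (10 terms) gives 3790.

3790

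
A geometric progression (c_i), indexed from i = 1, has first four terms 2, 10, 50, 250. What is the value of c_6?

Common ratio r = 5.
c_i = 2·5^(i-1).
c_6 = 2·5^5 = 6250.

6250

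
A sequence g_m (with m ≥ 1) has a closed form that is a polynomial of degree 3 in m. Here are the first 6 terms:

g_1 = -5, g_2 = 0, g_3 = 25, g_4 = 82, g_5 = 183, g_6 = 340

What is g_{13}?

1st diffs: 5, 25, 57, 101, 157.
2nd diffs: 20, 32, 44, 56.
3rd diffs: 12, 12, 12 (constant).
Newton forward-difference form: g_m = -5 + 5·C(m-1,1) + 20·C(m-1,2) + 12·C(m-1,3).
At m = 13: m-1 = 12, so g_{13} = -5 + 60 + 1320 + 2640 = 4015.

4015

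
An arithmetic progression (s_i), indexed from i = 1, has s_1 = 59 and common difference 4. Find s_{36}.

s_i = 59 + (i - 1)·4.
s_{36} = 59 + 35·4 = 199.

199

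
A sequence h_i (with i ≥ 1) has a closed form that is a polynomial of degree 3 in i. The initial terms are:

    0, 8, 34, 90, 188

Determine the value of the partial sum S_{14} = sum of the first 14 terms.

1st diffs: 8, 26, 56, 98.
2nd diffs: 18, 30, 42.
3rd diffs: 12, 12 (constant).
So h_i = 2i^3 - 3i^2 + 3i - 2.
Continuing: …, 340, 558, 854, 1240, …, h_{14} = 4940.
Summing i = 1..14 (14 terms) gives 19292.

19292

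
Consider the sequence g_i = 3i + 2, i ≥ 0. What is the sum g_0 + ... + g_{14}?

Over i = 0..14: Σi = 105.
Total = (3)·105 + (2)·15 = 345.

345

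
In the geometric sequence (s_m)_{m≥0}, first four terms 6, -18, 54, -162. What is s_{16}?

Common ratio r = -3.
s_m = 6·(-3)^(m-0).
s_{16} = 6·(-3)^16 = 258280326.

258280326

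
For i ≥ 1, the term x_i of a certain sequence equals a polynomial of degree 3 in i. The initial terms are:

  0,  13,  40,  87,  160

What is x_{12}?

1st diffs: 13, 27, 47, 73.
2nd diffs: 14, 20, 26.
3rd diffs: 6, 6 (constant).
Newton forward-difference form: x_i = 13·C(i-1,1) + 14·C(i-1,2) + 6·C(i-1,3).
At i = 12: i-1 = 11, so x_{12} = 143 + 770 + 990 = 1903.

1903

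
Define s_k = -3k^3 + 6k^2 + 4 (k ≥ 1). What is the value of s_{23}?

s_{23} = -3·23^3 + 6·23^2 + 4 = -33323.

-33323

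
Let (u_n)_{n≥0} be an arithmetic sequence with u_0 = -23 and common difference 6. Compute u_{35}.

u_n = -23 + (n - 0)·6.
u_{35} = -23 + 35·6 = 187.

187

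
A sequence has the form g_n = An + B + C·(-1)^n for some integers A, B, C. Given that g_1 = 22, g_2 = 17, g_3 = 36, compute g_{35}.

Plug in n = 1, 2, 3: A + B - C = 22; 2A + B + C = 17; 3A + B - C = 36.
Subtracting the first from the second: A + 2C = -5.
Subtracting the second from the third: A - 2C = 19.
Solving: C = -6, A = 7, then B = 9.
Therefore g_{35} = 245 + 9 + (-6)·(-1) = 260.

260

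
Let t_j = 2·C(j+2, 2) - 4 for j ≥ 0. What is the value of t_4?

C(6, 2) = 15, so t_4 = 26.

26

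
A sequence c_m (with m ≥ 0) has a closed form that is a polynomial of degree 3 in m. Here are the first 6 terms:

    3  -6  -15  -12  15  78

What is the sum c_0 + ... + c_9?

2145

1st diffs: -9, -9, 3, 27, 63.
2nd diffs: 0, 12, 24, 36.
3rd diffs: 12, 12, 12 (constant).
Newton forward-difference form: c_m = 3 + (-9)·C(m,1) + 12·C(m,3).
Continuing: 189, 360, 603, 930.
Summing m = 0..9 (10 terms) gives 2145.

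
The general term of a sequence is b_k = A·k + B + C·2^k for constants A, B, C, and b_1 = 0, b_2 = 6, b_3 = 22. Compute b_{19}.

2621358

The three given values yield: A + B + 2C = 0; 2A + B + 4C = 6; 3A + B + 8C = 22.
Subtracting the first from the second: A + 2C = 6.
Subtracting the second from the third: A + 4C = 16.
Solving: C = 5, A = -4, then B = -6.
Hence b_{19} = -4·19 + (-6) + 5·524288 = 2621358.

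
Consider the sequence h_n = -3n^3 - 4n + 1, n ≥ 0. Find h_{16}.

h_{16} = -3·16^3 - 4·16 + 1 = -12351.

-12351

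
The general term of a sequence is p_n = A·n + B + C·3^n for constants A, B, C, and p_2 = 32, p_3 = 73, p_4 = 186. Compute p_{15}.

28697893

At n = 2, 3, 4: 2A + B + 9C = 32; 3A + B + 27C = 73; 4A + B + 81C = 186.
Subtracting the first from the second: A + 18C = 41.
Subtracting the second from the third: A + 54C = 113.
Solving: C = 2, A = 5, then B = 4.
Hence p_{15} = 5·15 + 4 + 2·14348907 = 28697893.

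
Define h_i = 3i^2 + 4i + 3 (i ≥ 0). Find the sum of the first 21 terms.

9513

Over i = 0..20: Σi = 210, Σi² = 2870.
Total = (3)·2870 + (4)·210 + (3)·21 = 9513.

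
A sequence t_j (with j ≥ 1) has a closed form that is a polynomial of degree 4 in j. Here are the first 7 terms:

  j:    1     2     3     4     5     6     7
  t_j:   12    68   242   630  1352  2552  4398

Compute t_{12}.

1st diffs: 56, 174, 388, 722, 1200, 1846.
2nd diffs: 118, 214, 334, 478, 646.
3rd diffs: 96, 120, 144, 168.
4th diffs: 24, 24, 24 (constant).
Newton forward-difference form: t_j = 12 + 56·C(j-1,1) + 118·C(j-1,2) + 96·C(j-1,3) + 24·C(j-1,4).
At j = 12: j-1 = 11, so t_{12} = 12 + 616 + 6490 + 15840 + 7920 = 30878.

30878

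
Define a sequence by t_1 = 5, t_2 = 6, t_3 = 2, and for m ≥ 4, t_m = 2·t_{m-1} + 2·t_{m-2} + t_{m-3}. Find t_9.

3370

t_4 = 21; t_5 = 52; t_6 = 148; t_7 = 421; t_8 = 1190; t_9 = 3370.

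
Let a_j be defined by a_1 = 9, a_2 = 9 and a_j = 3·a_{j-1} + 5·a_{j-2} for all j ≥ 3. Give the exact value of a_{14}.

453169089

Step forward from the initial values:
a_3 = 72; a_4 = 261; a_5 = 1143; …; a_{11} = 6149187; a_{12} = 25780806; a_{13} = 108088353; a_{14} = 453169089.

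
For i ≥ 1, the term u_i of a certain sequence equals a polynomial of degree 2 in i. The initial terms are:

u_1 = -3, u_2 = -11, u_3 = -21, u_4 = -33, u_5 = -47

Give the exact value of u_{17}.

-371

1st diffs: -8, -10, -12, -14.
2nd diffs: -2, -2, -2 (constant).
So u_i = -i^2 - 5i + 3.
Evaluating at i = 17 gives u_{17} = -371.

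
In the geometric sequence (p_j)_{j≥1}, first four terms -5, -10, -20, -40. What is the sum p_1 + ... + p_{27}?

Common ratio r = 2.
p_j = (-5)·2^(j-1).
S = (-5)·(2^27 - 1)/(2 - 1) = (-5)·(134217728 - 1)/(1) = -671088635.

-671088635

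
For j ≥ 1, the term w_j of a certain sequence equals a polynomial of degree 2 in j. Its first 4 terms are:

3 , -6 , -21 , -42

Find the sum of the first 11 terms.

-1452

1st diffs: -9, -15, -21.
2nd diffs: -6, -6 (constant).
Newton forward-difference form: w_j = 3 + (-9)·C(j-1,1) + (-6)·C(j-1,2).
Continuing: …, -69, -102, -141, -186, …, w_{11} = -357.
Summing j = 1..11 (11 terms) gives -1452.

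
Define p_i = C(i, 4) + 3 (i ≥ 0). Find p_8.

C(8, 4) = 70, so p_8 = 73.

73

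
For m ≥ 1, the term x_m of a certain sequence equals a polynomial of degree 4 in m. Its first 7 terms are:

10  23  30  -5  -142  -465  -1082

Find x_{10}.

1st diffs: 13, 7, -35, -137, -323, -617.
2nd diffs: -6, -42, -102, -186, -294.
3rd diffs: -36, -60, -84, -108.
4th diffs: -24, -24, -24 (constant).
So x_m = -m^4 + 4m^3 - 2m^2 + 6m + 3.
Evaluating at m = 10 gives x_{10} = -6137.

-6137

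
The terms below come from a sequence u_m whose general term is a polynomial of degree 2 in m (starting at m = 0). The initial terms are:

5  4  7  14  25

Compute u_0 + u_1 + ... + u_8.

345

1st diffs: -1, 3, 7, 11.
2nd diffs: 4, 4, 4 (constant).
Newton forward-difference form: u_m = 5 + (-1)·C(m,1) + 4·C(m,2).
Continuing: 40, 59, 82, 109.
Summing m = 0..8 (9 terms) gives 345.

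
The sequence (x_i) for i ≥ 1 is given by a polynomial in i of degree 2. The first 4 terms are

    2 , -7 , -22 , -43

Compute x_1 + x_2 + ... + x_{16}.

1st diffs: -9, -15, -21.
2nd diffs: -6, -6 (constant).
Newton forward-difference form: x_i = 2 + (-9)·C(i-1,1) + (-6)·C(i-1,2).
Continuing: …, -70, -103, -142, -187, …, x_{16} = -763.
Summing i = 1..16 (16 terms) gives -4408.

-4408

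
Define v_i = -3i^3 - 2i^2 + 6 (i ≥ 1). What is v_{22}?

v_{22} = -3·22^3 - 2·22^2 + 6 = -32906.

-32906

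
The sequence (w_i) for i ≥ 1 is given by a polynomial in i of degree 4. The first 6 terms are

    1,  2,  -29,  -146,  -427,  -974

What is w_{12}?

1st diffs: 1, -31, -117, -281, -547.
2nd diffs: -32, -86, -164, -266.
3rd diffs: -54, -78, -102.
4th diffs: -24, -24 (constant).
So w_i = -i^4 + i^3 + 3i^2 - 2.
Evaluating at i = 12 gives w_{12} = -18578.

-18578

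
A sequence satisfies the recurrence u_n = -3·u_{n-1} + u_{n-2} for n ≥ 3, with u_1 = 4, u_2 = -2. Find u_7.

1156

Iterate the recurrence:
u_3 = 10;  u_4 = -32;  u_5 = 106;  u_6 = -350;  u_7 = 1156.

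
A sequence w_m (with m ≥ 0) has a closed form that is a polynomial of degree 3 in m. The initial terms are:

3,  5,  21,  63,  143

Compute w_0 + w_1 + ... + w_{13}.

17332

1st diffs: 2, 16, 42, 80.
2nd diffs: 14, 26, 38.
3rd diffs: 12, 12 (constant).
Newton forward-difference form: w_m = 3 + 2·C(m,1) + 14·C(m,2) + 12·C(m,3).
Continuing: …, 273, 465, 731, 1083, …, w_{13} = 4553.
Summing m = 0..13 (14 terms) gives 17332.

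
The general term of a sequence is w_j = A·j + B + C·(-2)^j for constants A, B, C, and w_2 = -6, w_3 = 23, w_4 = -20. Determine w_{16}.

-131000

Plug in j = 2, 3, 4: 2A + B + 4C = -6; 3A + B - 8C = 23; 4A + B + 16C = -20.
Subtracting the first from the second: A - 12C = 29.
Subtracting the second from the third: A + 24C = -43.
Solving: C = -2, A = 5, then B = -8.
Therefore w_{16} = 80 + (-8) + (-2)·65536 = -131000.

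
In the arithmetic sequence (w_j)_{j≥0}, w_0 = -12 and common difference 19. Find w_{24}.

w_j = -12 + (j - 0)·19.
w_{24} = -12 + 24·19 = 444.

444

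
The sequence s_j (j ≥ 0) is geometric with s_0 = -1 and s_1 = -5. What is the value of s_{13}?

-1220703125

Common ratio r = 5.
s_j = (-1)·5^(j-0).
s_{13} = (-1)·5^13 = -1220703125.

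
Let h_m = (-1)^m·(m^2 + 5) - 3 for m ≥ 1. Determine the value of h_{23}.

-537

(-1)^23 = -1; m^2 + 5 at m=23 is 534; so h_{23} = -537.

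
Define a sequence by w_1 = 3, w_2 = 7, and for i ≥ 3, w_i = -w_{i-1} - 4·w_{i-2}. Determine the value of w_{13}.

Iterate the recurrence:
w_3 = -19  w_4 = -9  w_5 = 85  …  w_{10} = -2625  w_{11} = -83  w_{12} = 10583  w_{13} = -10251.

-10251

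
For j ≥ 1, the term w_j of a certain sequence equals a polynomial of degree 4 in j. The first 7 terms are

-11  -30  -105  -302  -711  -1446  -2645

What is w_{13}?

-30335

1st diffs: -19, -75, -197, -409, -735, -1199.
2nd diffs: -56, -122, -212, -326, -464.
3rd diffs: -66, -90, -114, -138.
4th diffs: -24, -24, -24 (constant).
Newton forward-difference form: w_j = -11 + (-19)·C(j-1,1) + (-56)·C(j-1,2) + (-66)·C(j-1,3) + (-24)·C(j-1,4).
At j = 13: j-1 = 12, so w_{13} = -11 - 228 - 3696 - 14520 - 11880 = -30335.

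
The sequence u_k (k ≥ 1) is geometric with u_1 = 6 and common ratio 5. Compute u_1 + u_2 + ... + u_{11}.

73242186

u_k = 6·5^(k-1).
S = 6·(5^11 - 1)/(5 - 1) = 6·(48828125 - 1)/(4) = 73242186.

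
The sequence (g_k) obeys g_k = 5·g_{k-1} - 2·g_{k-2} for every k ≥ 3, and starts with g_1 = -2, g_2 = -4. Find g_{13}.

g_3 = -16; g_4 = -72; g_5 = -328; …; g_{10} = -647704; g_{11} = -2954536; g_{12} = -13477272; g_{13} = -61477288.

-61477288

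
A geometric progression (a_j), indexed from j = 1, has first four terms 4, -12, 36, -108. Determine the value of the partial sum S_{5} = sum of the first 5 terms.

244

Common ratio r = -3.
a_j = 4·(-3)^(j-1).
S = 4·((-3)^5 - 1)/(-3 - 1) = 4·(-243 - 1)/(-4) = 244.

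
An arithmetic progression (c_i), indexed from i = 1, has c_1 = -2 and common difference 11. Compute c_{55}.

592

c_i = -2 + (i - 1)·11.
c_{55} = -2 + 54·11 = 592.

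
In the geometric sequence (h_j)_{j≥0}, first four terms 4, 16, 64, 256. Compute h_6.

16384

Common ratio r = 4.
h_j = 4·4^(j-0).
h_6 = 4·4^6 = 16384.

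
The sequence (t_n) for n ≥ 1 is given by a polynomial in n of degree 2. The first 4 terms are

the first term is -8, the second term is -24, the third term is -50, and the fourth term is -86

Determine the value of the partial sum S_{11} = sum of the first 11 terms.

-2618

1st diffs: -16, -26, -36.
2nd diffs: -10, -10 (constant).
Newton forward-difference form: t_n = -8 + (-16)·C(n-1,1) + (-10)·C(n-1,2).
Continuing: …, -132, -188, -254, -330, …, t_{11} = -618.
Summing n = 1..11 (11 terms) gives -2618.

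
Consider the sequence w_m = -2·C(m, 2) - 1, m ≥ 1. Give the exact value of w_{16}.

C(16, 2) = 120, so w_{16} = -241.

-241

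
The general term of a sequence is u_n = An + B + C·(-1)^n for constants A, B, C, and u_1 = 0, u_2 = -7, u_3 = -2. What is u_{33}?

The three given values yield: A + B - C = 0; 2A + B + C = -7; 3A + B - C = -2.
Subtracting the first from the second: A + 2C = -7.
Subtracting the second from the third: A - 2C = 5.
Solving: C = -3, A = -1, then B = -2.
Therefore u_{33} = -33 + (-2) + (-3)·(-1) = -32.

-32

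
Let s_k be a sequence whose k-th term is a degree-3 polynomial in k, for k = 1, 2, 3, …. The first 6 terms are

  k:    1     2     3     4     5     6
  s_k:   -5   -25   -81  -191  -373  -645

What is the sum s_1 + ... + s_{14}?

1st diffs: -20, -56, -110, -182, -272.
2nd diffs: -36, -54, -72, -90.
3rd diffs: -18, -18, -18 (constant).
Newton forward-difference form: s_k = -5 + (-20)·C(k-1,1) + (-36)·C(k-1,2) + (-18)·C(k-1,3).
Continuing: …, -1025, -1531, -2181, -2993, …, s_{14} = -8221.
Summing k = 1..14 (14 terms) gives -33012.

-33012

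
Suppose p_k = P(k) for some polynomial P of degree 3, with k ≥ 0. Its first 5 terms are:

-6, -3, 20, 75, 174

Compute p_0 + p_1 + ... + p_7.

1996

1st diffs: 3, 23, 55, 99.
2nd diffs: 20, 32, 44.
3rd diffs: 12, 12 (constant).
Newton forward-difference form: p_k = -6 + 3·C(k,1) + 20·C(k,2) + 12·C(k,3).
Continuing: 329, 552, 855.
Summing k = 0..7 (8 terms) gives 1996.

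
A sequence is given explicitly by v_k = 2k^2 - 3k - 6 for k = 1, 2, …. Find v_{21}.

v_{21} = 2·21^2 - 3·21 - 6 = 813.

813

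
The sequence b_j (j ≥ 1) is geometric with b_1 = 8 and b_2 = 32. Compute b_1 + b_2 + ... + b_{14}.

Common ratio r = 4.
b_j = 8·4^(j-1).
S = 8·(4^14 - 1)/(4 - 1) = 8·(268435456 - 1)/(3) = 715827880.

715827880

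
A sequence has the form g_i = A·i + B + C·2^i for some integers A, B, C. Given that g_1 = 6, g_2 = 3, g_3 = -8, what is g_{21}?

-8388494

The three given values yield: A + B + 2C = 6; 2A + B + 4C = 3; 3A + B + 8C = -8.
Subtracting the first from the second: A + 2C = -3.
Subtracting the second from the third: A + 4C = -11.
Solving: C = -4, A = 5, then B = 9.
So g_i = 5·i + 9 + (-4)·2^i; at i=21 this is -8388494.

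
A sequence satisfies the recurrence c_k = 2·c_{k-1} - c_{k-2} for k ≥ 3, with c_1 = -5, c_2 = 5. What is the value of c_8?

Applying the relation repeatedly:
c_3 = 15  c_4 = 25  c_5 = 35  c_6 = 45  c_7 = 55  c_8 = 65.
(Characteristic roots are 1 and 1.)

65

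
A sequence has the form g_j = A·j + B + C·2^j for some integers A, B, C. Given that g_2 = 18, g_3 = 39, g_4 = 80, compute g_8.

Write the equations: 2A + B + 4C = 18; 3A + B + 8C = 39; 4A + B + 16C = 80.
Subtracting the first from the second: A + 4C = 21.
Subtracting the second from the third: A + 8C = 41.
Solving: C = 5, A = 1, then B = -4.
So g_j = 1·j + (-4) + 5·2^j; at j=8 this is 1284.

1284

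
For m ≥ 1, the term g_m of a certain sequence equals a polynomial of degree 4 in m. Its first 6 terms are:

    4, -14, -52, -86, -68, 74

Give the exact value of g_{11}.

6844

1st diffs: -18, -38, -34, 18, 142.
2nd diffs: -20, 4, 52, 124.
3rd diffs: 24, 48, 72.
4th diffs: 24, 24 (constant).
So g_m = m^4 - 6m^3 + m^2 + 6m + 2.
Evaluating at m = 11 gives g_{11} = 6844.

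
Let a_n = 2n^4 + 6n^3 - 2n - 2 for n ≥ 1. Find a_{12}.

a_{12} = 2·12^4 + 6·12^3 - 2·12 - 2 = 51814.

51814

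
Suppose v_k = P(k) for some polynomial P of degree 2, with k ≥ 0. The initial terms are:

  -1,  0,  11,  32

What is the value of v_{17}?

1376

1st diffs: 1, 11, 21.
2nd diffs: 10, 10 (constant).
So v_k = 5k^2 - 4k - 1.
Evaluating at k = 17 gives v_{17} = 1376.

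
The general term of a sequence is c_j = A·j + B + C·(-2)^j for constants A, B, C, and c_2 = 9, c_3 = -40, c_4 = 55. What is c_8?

Plug in j = 2, 3, 4: 2A + B + 4C = 9; 3A + B - 8C = -40; 4A + B + 16C = 55.
Subtracting the first from the second: A - 12C = -49.
Subtracting the second from the third: A + 24C = 95.
Solving: C = 4, A = -1, then B = -5.
Therefore c_8 = -8 + (-5) + 4·256 = 1011.

1011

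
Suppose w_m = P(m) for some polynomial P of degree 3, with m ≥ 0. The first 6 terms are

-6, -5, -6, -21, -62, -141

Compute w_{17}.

1st diffs: 1, -1, -15, -41, -79.
2nd diffs: -2, -14, -26, -38.
3rd diffs: -12, -12, -12 (constant).
Newton forward-difference form: w_m = -6 + 1·C(m,1) + (-2)·C(m,2) + (-12)·C(m,3).
At m = 17: m = 17, so w_{17} = -6 + 17 - 272 - 8160 = -8421.

-8421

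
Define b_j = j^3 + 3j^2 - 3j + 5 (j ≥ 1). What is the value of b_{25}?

17430

b_{25} = 1·25^3 + 3·25^2 - 3·25 + 5 = 17430.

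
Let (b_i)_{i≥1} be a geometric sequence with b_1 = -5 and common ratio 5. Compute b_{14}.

b_i = (-5)·5^(i-1).
b_{14} = (-5)·5^13 = -6103515625.

-6103515625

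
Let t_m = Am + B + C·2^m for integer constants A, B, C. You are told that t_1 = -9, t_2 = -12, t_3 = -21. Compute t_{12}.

The three given values yield: A + B + 2C = -9; 2A + B + 4C = -12; 3A + B + 8C = -21.
Subtracting the first from the second: A + 2C = -3.
Subtracting the second from the third: A + 4C = -9.
Solving: C = -3, A = 3, then B = -6.
So t_m = 3·m + (-6) + (-3)·2^m; at m=12 this is -12258.

-12258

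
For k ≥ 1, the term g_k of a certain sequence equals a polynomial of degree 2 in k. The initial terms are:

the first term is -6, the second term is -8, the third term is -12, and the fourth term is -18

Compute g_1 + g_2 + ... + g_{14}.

1st diffs: -2, -4, -6.
2nd diffs: -2, -2 (constant).
Newton forward-difference form: g_k = -6 + (-2)·C(k-1,1) + (-2)·C(k-1,2).
Continuing: …, -26, -36, -48, -62, …, g_{14} = -188.
Summing k = 1..14 (14 terms) gives -994.

-994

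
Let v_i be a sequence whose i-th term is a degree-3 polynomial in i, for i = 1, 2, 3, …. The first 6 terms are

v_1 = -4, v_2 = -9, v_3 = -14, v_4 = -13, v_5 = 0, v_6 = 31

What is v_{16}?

1st diffs: -5, -5, 1, 13, 31.
2nd diffs: 0, 6, 12, 18.
3rd diffs: 6, 6, 6 (constant).
Newton forward-difference form: v_i = -4 + (-5)·C(i-1,1) + 6·C(i-1,3).
At i = 16: i-1 = 15, so v_{16} = -4 - 75 + 2730 = 2651.

2651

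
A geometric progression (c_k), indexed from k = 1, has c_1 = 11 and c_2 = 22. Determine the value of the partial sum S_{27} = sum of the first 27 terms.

1476394997

Common ratio r = 2.
c_k = 11·2^(k-1).
S = 11·(2^27 - 1)/(2 - 1) = 11·(134217728 - 1)/(1) = 1476394997.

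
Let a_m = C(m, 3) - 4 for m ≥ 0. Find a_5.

C(5, 3) = 10, so a_5 = 6.

6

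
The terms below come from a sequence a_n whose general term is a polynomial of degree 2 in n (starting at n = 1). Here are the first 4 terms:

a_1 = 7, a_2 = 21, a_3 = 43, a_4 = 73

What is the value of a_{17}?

1st diffs: 14, 22, 30.
2nd diffs: 8, 8 (constant).
Newton forward-difference form: a_n = 7 + 14·C(n-1,1) + 8·C(n-1,2).
At n = 17: n-1 = 16, so a_{17} = 7 + 224 + 960 = 1191.

1191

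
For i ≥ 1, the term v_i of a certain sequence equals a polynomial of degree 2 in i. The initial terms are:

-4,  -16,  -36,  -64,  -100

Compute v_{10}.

-400

1st diffs: -12, -20, -28, -36.
2nd diffs: -8, -8, -8 (constant).
Newton forward-difference form: v_i = -4 + (-12)·C(i-1,1) + (-8)·C(i-1,2).
At i = 10: i-1 = 9, so v_{10} = -4 - 108 - 288 = -400.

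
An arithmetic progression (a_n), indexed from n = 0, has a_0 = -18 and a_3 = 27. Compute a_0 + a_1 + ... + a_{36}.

Common difference d = (27 - (-18)) / (3 - 0) = 15.
a_n = -18 + (n - 0)·15.
a_{36} = 522; S = 37·(-18 + 522)/2 = 9324.

9324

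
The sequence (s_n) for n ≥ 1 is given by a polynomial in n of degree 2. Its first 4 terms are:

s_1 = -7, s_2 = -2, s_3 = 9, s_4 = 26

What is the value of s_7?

1st diffs: 5, 11, 17.
2nd diffs: 6, 6 (constant).
Newton forward-difference form: s_n = -7 + 5·C(n-1,1) + 6·C(n-1,2).
At n = 7: n-1 = 6, so s_7 = -7 + 30 + 90 = 113.

113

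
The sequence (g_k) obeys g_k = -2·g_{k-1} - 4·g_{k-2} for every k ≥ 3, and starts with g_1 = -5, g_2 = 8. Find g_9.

256

g_3 = 4;  g_4 = -40;  g_5 = 64;  g_6 = 32;  g_7 = -320;  g_8 = 512;  g_9 = 256.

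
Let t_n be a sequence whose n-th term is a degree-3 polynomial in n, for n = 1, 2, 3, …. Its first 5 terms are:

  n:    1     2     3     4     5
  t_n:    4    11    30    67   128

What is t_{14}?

2747

1st diffs: 7, 19, 37, 61.
2nd diffs: 12, 18, 24.
3rd diffs: 6, 6 (constant).
Newton forward-difference form: t_n = 4 + 7·C(n-1,1) + 12·C(n-1,2) + 6·C(n-1,3).
At n = 14: n-1 = 13, so t_{14} = 4 + 91 + 936 + 1716 = 2747.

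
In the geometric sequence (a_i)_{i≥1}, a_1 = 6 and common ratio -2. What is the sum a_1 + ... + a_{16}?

-131070

a_i = 6·(-2)^(i-1).
S = 6·((-2)^16 - 1)/(-2 - 1) = 6·(65536 - 1)/(-3) = -131070.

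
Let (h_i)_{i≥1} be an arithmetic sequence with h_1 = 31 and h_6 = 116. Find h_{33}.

575

Common difference d = (116 - 31) / (6 - 1) = 17.
h_i = 31 + (i - 1)·17.
h_{33} = 31 + 32·17 = 575.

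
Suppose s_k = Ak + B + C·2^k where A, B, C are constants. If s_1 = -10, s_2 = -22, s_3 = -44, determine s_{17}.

-655392

At k = 1, 2, 3: A + B + 2C = -10; 2A + B + 4C = -22; 3A + B + 8C = -44.
Subtracting the first from the second: A + 2C = -12.
Subtracting the second from the third: A + 4C = -22.
Solving: C = -5, A = -2, then B = 2.
Therefore s_{17} = -34 + 2 + (-5)·131072 = -655392.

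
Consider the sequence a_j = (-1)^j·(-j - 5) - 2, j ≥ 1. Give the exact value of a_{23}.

26

(-1)^23 = -1; -j - 5 at j=23 is -28; so a_{23} = 26.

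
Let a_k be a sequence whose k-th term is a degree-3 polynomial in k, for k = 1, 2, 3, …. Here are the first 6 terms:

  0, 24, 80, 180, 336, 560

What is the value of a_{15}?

1st diffs: 24, 56, 100, 156, 224.
2nd diffs: 32, 44, 56, 68.
3rd diffs: 12, 12, 12 (constant).
Newton forward-difference form: a_k = 24·C(k-1,1) + 32·C(k-1,2) + 12·C(k-1,3).
At k = 15: k-1 = 14, so a_{15} = 336 + 2912 + 4368 = 7616.

7616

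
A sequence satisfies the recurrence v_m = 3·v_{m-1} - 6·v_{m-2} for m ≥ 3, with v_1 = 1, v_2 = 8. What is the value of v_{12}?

-52002

Applying the relation repeatedly:
v_3 = 18  v_4 = 6  v_5 = -90  v_6 = -306  v_7 = -378  v_8 = 702  v_9 = 4374  v_{10} = 8910  v_{11} = 486  v_{12} = -52002.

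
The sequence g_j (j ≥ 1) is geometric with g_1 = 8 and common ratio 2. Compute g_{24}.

67108864

g_j = 8·2^(j-1).
g_{24} = 8·2^23 = 67108864.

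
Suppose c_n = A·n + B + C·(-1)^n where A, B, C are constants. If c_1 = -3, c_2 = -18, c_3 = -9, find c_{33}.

The three given values yield: A + B - C = -3; 2A + B + C = -18; 3A + B - C = -9.
Subtracting the first from the second: A + 2C = -15.
Subtracting the second from the third: A - 2C = 9.
Solving: C = -6, A = -3, then B = -6.
So c_n = -3·n + (-6) + (-6)·(-1)^n; at n=33 this is -99.

-99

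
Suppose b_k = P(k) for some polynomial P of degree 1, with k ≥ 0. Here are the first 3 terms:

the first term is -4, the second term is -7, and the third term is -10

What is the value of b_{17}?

-55

1st diffs: -3, -3 (constant).
So b_k = -3k - 4.
Evaluating at k = 17 gives b_{17} = -55.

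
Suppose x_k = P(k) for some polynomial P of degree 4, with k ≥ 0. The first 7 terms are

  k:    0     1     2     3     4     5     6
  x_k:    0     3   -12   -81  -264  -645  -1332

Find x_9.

-6669

1st diffs: 3, -15, -69, -183, -381, -687.
2nd diffs: -18, -54, -114, -198, -306.
3rd diffs: -36, -60, -84, -108.
4th diffs: -24, -24, -24 (constant).
Newton forward-difference form: x_k = 3·C(k,1) + (-18)·C(k,2) + (-36)·C(k,3) + (-24)·C(k,4).
At k = 9: k = 9, so x_9 = 27 - 648 - 3024 - 3024 = -6669.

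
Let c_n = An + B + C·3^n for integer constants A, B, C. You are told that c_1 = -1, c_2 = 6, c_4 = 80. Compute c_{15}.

14348917

Write the equations: A + B + 3C = -1; 2A + B + 9C = 6; 4A + B + 81C = 80.
Subtracting the first from the second: A + 6C = 7.
Subtracting the second from the third: 2A + 72C = 74.
Solving: C = 1, A = 1, then B = -5.
Therefore c_{15} = 15 + (-5) + 1·14348907 = 14348917.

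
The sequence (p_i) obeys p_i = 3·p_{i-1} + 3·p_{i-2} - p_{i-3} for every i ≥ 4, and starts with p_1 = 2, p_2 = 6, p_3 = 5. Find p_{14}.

Step forward from the initial values:
p_4 = 31  p_5 = 102  p_6 = 394  …  p_{11} = 283197  p_{12} = 1056919  p_{13} = 3944462  p_{14} = 14720946.

14720946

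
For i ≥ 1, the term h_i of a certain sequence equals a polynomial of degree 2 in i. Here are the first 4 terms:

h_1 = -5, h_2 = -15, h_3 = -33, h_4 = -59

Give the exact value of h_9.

1st diffs: -10, -18, -26.
2nd diffs: -8, -8 (constant).
So h_i = -4i^2 + 2i - 3.
Evaluating at i = 9 gives h_9 = -309.

-309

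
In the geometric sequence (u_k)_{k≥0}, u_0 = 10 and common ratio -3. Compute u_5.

-2430

u_k = 10·(-3)^(k-0).
u_5 = 10·(-3)^5 = -2430.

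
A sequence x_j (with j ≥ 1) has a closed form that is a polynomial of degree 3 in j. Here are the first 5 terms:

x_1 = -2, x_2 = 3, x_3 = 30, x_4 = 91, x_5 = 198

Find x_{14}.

5211

1st diffs: 5, 27, 61, 107.
2nd diffs: 22, 34, 46.
3rd diffs: 12, 12 (constant).
Newton forward-difference form: x_j = -2 + 5·C(j-1,1) + 22·C(j-1,2) + 12·C(j-1,3).
At j = 14: j-1 = 13, so x_{14} = -2 + 65 + 1716 + 3432 = 5211.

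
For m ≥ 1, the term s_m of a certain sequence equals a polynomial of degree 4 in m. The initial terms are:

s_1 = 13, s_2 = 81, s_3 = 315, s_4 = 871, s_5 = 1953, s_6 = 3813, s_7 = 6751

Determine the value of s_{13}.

69865

1st diffs: 68, 234, 556, 1082, 1860, 2938.
2nd diffs: 166, 322, 526, 778, 1078.
3rd diffs: 156, 204, 252, 300.
4th diffs: 48, 48, 48 (constant).
Newton forward-difference form: s_m = 13 + 68·C(m-1,1) + 166·C(m-1,2) + 156·C(m-1,3) + 48·C(m-1,4).
At m = 13: m-1 = 12, so s_{13} = 13 + 816 + 10956 + 34320 + 23760 = 69865.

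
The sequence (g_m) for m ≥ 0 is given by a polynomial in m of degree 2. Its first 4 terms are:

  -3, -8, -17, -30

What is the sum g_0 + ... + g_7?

1st diffs: -5, -9, -13.
2nd diffs: -4, -4 (constant).
Newton forward-difference form: g_m = -3 + (-5)·C(m,1) + (-4)·C(m,2).
Continuing: -47, -68, -93, -122.
Summing m = 0..7 (8 terms) gives -388.

-388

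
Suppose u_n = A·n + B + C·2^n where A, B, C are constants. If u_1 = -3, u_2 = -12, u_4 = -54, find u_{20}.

-3145782

Write the equations: A + B + 2C = -3; 2A + B + 4C = -12; 4A + B + 16C = -54.
Subtracting the first from the second: A + 2C = -9.
Subtracting the second from the third: 2A + 12C = -42.
Solving: C = -3, A = -3, then B = 6.
Therefore u_{20} = -60 + 6 + (-3)·1048576 = -3145782.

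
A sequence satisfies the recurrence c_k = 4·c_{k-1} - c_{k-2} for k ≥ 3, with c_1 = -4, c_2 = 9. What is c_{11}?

1524024

Compute successive terms:
c_3 = 40; c_4 = 151; c_5 = 564; c_6 = 2105; c_7 = 7856; c_8 = 29319; c_9 = 109420; c_{10} = 408361; c_{11} = 1524024.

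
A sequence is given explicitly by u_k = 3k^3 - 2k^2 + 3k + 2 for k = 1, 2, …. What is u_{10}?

2832

u_{10} = 3·10^3 - 2·10^2 + 3·10 + 2 = 2832.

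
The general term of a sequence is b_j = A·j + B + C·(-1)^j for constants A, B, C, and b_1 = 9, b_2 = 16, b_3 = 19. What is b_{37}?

189

Plug in j = 1, 2, 3: A + B - C = 9; 2A + B + C = 16; 3A + B - C = 19.
Subtracting the first from the second: A + 2C = 7.
Subtracting the second from the third: A - 2C = 3.
Solving: C = 1, A = 5, then B = 5.
Hence b_{37} = 5·37 + 5 + 1·(-1) = 189.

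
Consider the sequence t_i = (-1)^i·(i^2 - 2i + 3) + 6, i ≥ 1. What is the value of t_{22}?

449

(-1)^22 = 1; i^2 - 2i + 3 at i=22 is 443; so t_{22} = 449.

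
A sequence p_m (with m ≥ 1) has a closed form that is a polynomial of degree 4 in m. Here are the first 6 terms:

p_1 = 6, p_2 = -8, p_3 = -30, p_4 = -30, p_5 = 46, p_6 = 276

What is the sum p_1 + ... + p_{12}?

31246

1st diffs: -14, -22, 0, 76, 230.
2nd diffs: -8, 22, 76, 154.
3rd diffs: 30, 54, 78.
4th diffs: 24, 24 (constant).
Newton forward-difference form: p_m = 6 + (-14)·C(m-1,1) + (-8)·C(m-1,2) + 30·C(m-1,3) + 24·C(m-1,4).
Continuing: …, 762, 1630, 3030, 5136, …, p_{12} = 12282.
Summing m = 1..12 (12 terms) gives 31246.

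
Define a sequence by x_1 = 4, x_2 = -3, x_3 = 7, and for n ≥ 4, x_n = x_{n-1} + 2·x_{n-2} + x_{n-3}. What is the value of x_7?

Step forward from the initial values:
x_4 = 5;  x_5 = 16;  x_6 = 33;  x_7 = 70.

70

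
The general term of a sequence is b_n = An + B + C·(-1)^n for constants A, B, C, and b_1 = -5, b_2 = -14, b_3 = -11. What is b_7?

-23

The three given values yield: A + B - C = -5; 2A + B + C = -14; 3A + B - C = -11.
Subtracting the first from the second: A + 2C = -9.
Subtracting the second from the third: A - 2C = 3.
Solving: C = -3, A = -3, then B = -5.
So b_n = -3·n + (-5) + (-3)·(-1)^n; at n=7 this is -23.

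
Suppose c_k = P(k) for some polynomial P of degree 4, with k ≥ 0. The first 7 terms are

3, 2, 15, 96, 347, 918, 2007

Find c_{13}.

50846

1st diffs: -1, 13, 81, 251, 571, 1089.
2nd diffs: 14, 68, 170, 320, 518.
3rd diffs: 54, 102, 150, 198.
4th diffs: 48, 48, 48 (constant).
Newton forward-difference form: c_k = 3 + (-1)·C(k,1) + 14·C(k,2) + 54·C(k,3) + 48·C(k,4).
At k = 13: k = 13, so c_{13} = 3 - 13 + 1092 + 15444 + 34320 = 50846.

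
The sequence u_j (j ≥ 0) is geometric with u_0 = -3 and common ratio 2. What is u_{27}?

-402653184

u_j = (-3)·2^(j-0).
u_{27} = (-3)·2^27 = -402653184.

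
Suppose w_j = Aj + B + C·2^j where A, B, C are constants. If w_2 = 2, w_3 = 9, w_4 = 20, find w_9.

531

At j = 2, 3, 4: 2A + B + 4C = 2; 3A + B + 8C = 9; 4A + B + 16C = 20.
Subtracting the first from the second: A + 4C = 7.
Subtracting the second from the third: A + 8C = 11.
Solving: C = 1, A = 3, then B = -8.
Hence w_9 = 3·9 + (-8) + 1·512 = 531.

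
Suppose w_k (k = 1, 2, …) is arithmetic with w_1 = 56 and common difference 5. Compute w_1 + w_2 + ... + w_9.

w_k = 56 + (k - 1)·5.
w_9 = 96; S = 9·(56 + 96)/2 = 684.

684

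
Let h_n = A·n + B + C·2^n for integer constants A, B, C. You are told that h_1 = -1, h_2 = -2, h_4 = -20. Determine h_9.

The three given values yield: A + B + 2C = -1; 2A + B + 4C = -2; 4A + B + 16C = -20.
Subtracting the first from the second: A + 2C = -1.
Subtracting the second from the third: 2A + 12C = -18.
Solving: C = -2, A = 3, then B = 0.
So h_n = 3·n + 0 + (-2)·2^n; at n=9 this is -997.

-997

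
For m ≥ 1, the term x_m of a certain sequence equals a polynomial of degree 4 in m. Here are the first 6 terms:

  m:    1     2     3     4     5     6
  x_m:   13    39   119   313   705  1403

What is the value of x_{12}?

1st diffs: 26, 80, 194, 392, 698.
2nd diffs: 54, 114, 198, 306.
3rd diffs: 60, 84, 108.
4th diffs: 24, 24 (constant).
Newton forward-difference form: x_m = 13 + 26·C(m-1,1) + 54·C(m-1,2) + 60·C(m-1,3) + 24·C(m-1,4).
At m = 12: m-1 = 11, so x_{12} = 13 + 286 + 2970 + 9900 + 7920 = 21089.

21089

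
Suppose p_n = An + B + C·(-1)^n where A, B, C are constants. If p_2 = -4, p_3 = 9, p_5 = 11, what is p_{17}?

Plug in n = 2, 3, 5: 2A + B + C = -4; 3A + B - C = 9; 5A + B - C = 11.
Subtracting the first from the second: A - 2C = 13.
Subtracting the second from the third: 2A = 2.
Solving: C = -6, A = 1, then B = 0.
Therefore p_{17} = 17 + 0 + (-6)·(-1) = 23.

23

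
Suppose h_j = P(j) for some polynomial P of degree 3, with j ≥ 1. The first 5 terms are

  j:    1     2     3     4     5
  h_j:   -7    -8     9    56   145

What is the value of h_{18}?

1st diffs: -1, 17, 47, 89.
2nd diffs: 18, 30, 42.
3rd diffs: 12, 12 (constant).
Newton forward-difference form: h_j = -7 + (-1)·C(j-1,1) + 18·C(j-1,2) + 12·C(j-1,3).
At j = 18: j-1 = 17, so h_{18} = -7 - 17 + 2448 + 8160 = 10584.

10584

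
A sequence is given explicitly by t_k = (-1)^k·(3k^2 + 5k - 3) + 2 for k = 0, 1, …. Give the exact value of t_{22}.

(-1)^22 = 1; 3k^2 + 5k - 3 at k=22 is 1559; so t_{22} = 1561.

1561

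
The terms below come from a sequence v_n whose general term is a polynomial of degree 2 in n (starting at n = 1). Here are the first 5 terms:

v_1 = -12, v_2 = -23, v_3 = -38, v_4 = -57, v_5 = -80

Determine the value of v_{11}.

-302

1st diffs: -11, -15, -19, -23.
2nd diffs: -4, -4, -4 (constant).
Newton forward-difference form: v_n = -12 + (-11)·C(n-1,1) + (-4)·C(n-1,2).
At n = 11: n-1 = 10, so v_{11} = -12 - 110 - 180 = -302.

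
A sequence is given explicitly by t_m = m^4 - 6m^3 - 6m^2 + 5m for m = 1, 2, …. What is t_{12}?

9564

t_{12} = 1·12^4 - 6·12^3 - 6·12^2 + 5·12 = 9564.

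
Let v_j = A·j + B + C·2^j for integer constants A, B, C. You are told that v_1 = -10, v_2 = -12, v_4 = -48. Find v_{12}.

The three given values yield: A + B + 2C = -10; 2A + B + 4C = -12; 4A + B + 16C = -48.
Subtracting the first from the second: A + 2C = -2.
Subtracting the second from the third: 2A + 12C = -36.
Solving: C = -4, A = 6, then B = -8.
Hence v_{12} = 6·12 + (-8) + (-4)·4096 = -16320.

-16320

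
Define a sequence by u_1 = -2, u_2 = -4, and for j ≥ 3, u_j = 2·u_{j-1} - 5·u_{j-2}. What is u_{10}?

Compute successive terms:
u_3 = 2  u_4 = 24  u_5 = 38  u_6 = -44  u_7 = -278  u_8 = -336  u_9 = 718  u_{10} = 3116.

3116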